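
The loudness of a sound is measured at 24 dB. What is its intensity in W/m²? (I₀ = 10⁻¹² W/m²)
I = I₀·10^(β/10) = 2.51 × 10⁻¹⁰ W/m²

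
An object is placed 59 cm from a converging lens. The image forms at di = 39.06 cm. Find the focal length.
1/f = 1/do + 1/di → f = 23.5 cm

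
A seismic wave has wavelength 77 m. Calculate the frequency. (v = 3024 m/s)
f = v/λ = 39.27 Hz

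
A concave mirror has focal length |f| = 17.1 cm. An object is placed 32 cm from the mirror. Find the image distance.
f = +17.1 cm (concave); 1/di = 1/f − 1/do → di = 36.72 cm (real image, in front of mirror)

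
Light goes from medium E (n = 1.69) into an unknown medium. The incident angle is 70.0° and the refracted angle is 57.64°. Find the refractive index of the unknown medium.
n₂ = n₁·sin θ₁ / sin θ₂ = 1.88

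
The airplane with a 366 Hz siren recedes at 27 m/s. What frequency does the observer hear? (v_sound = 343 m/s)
f_obs = f·v/(v + v_s) = 339.3 Hz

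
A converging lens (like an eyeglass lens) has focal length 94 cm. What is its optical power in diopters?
P = 1/f = 1.064 D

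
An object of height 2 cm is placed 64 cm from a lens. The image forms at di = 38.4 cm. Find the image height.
hi = (-di/do) × ho = -1.2 cm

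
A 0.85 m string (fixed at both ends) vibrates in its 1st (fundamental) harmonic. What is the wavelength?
λₙ = 2L/n = 1.7 m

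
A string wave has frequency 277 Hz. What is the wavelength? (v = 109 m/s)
λ = v/f = 0.3935 m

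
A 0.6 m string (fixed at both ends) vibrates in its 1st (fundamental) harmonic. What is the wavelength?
λₙ = 2L/n = 1.2 m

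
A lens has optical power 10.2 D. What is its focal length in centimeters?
f = 1/P = 9.804 cm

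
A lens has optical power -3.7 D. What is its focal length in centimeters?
f = 1/P = -27.03 cm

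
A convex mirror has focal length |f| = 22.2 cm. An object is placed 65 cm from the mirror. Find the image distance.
f = −22.2 cm (convex); 1/di = 1/f − 1/do → di = -16.55 cm (virtual image, behind mirror)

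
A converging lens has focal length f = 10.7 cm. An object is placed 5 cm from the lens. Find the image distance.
1/di = 1/f − 1/do → di = -9.386 cm (virtual image)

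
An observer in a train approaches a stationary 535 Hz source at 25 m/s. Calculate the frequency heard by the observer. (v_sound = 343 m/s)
f_obs = f·(v + v_o)/v = 574 Hz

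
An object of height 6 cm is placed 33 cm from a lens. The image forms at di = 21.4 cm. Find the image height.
hi = (-di/do) × ho = -3.891 cm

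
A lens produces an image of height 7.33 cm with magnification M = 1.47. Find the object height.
ho = |hi|/|M| = 4.986 cm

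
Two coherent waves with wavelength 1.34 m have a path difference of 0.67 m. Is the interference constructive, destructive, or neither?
destructive — path difference = 0.5λ, an odd multiple of λ/2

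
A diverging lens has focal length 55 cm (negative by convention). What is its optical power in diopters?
P = 1/f = -1.818 D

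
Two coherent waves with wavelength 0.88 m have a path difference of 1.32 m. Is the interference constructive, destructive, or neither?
destructive — path difference = 1.5λ, an odd multiple of λ/2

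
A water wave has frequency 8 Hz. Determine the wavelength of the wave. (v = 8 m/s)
λ = v/f = 1 m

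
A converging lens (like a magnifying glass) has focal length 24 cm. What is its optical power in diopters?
P = 1/f = 4.167 D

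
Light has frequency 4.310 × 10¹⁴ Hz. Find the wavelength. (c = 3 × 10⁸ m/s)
λ = c/f = 696.1 nm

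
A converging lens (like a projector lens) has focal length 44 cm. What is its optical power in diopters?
P = 1/f = 2.273 D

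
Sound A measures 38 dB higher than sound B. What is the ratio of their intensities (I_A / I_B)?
I_A/I_B = 10^(Δβ/10) = 6310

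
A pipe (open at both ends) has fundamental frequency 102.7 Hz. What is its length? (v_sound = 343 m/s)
L = v/(2f₁) = 1.67 m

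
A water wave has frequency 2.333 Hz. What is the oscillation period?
T = 1/f = 0.4286 s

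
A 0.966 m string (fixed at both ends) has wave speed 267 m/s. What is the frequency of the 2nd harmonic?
fₙ = nv/(2L) = 276.4 Hz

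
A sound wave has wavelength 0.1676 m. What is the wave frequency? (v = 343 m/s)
f = v/λ = 2047 Hz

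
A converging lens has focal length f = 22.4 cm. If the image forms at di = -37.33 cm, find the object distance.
1/do = 1/f − 1/di → do = 14 cm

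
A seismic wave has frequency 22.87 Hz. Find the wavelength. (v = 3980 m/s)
λ = v/f = 174 m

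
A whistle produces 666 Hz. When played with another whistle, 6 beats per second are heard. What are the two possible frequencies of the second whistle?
f₂ = 666 ± 6 Hz → 672 Hz or 660 Hz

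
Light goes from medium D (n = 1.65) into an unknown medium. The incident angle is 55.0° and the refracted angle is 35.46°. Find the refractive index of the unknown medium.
n₂ = n₁·sin θ₁ / sin θ₂ = 2.33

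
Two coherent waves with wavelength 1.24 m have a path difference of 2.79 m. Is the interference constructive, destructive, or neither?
neither (partial) — path difference = 2.25λ, neither a whole number of wavelengths nor an odd multiple of λ/2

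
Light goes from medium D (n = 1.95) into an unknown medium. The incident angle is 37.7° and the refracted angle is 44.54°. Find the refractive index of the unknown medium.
n₂ = n₁·sin θ₁ / sin θ₂ = 1.7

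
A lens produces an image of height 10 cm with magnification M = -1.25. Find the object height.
ho = |hi|/|M| = 8 cm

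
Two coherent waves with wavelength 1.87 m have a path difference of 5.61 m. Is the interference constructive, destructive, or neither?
constructive — path difference = 3λ, a whole number of wavelengths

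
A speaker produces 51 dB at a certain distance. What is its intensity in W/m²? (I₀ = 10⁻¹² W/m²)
I = I₀·10^(β/10) = 1.26 × 10⁻⁷ W/m²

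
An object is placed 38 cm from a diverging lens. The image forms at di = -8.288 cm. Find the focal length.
1/f = 1/do + 1/di → f = -10.6 cm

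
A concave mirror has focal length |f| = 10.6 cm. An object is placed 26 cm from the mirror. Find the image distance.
f = +10.6 cm (concave); 1/di = 1/f − 1/do → di = 17.9 cm (real image, in front of mirror)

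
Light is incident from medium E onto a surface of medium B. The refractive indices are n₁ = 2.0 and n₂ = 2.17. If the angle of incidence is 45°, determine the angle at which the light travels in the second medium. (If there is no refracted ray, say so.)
sin θ₂ = (n₁/n₂)·sin θ₁ = 0.6517 → θ₂ = 40.67°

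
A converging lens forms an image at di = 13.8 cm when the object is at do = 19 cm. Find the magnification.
M = −di/do = -0.7263 (inverted image)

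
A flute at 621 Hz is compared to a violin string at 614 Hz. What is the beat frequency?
7 Hz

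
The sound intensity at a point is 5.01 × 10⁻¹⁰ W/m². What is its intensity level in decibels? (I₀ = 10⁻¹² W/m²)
β = 10·log₁₀(I/I₀) = 27 dB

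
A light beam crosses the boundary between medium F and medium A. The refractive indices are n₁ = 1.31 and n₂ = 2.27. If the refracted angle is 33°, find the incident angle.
sin θ₁ = (n₂/n₁)·sin θ₂ → θ₁ = 70.69°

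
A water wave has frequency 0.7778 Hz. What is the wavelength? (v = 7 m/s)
λ = v/f = 9 m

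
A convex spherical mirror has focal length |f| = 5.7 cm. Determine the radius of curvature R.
R = 2|f| = 11.4 cm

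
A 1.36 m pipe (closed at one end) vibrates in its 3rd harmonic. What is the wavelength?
λₙ = 4L/n = 1.813 m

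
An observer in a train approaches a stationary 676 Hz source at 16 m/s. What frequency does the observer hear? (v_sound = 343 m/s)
f_obs = f·(v + v_o)/v = 707.5 Hz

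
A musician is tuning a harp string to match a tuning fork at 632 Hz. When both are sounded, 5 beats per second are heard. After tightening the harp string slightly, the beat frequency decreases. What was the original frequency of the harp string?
627 Hz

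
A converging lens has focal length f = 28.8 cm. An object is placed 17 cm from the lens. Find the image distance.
1/di = 1/f − 1/do → di = -41.49 cm (virtual image)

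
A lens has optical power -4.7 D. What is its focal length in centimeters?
f = 1/P = -21.28 cm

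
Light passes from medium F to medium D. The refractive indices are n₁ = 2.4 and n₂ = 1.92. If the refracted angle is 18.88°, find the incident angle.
sin θ₁ = (n₂/n₁)·sin θ₂ → θ₁ = 15°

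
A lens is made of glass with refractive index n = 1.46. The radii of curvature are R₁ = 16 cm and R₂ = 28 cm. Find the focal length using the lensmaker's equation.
1/f = (n − 1)(1/R₁ − 1/R₂) → f = 81.16 cm (converging lens)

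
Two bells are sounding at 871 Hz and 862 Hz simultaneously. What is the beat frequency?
9 Hz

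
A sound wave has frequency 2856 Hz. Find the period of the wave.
T = 1/f = 3.501 × 10⁻⁴ s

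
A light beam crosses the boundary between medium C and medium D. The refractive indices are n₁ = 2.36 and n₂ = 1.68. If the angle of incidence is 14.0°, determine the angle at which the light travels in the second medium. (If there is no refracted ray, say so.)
sin θ₂ = (n₁/n₂)·sin θ₁ = 0.3398 → θ₂ = 19.87°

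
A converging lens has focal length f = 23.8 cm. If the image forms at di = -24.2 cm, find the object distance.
1/do = 1/f − 1/di → do = 12 cm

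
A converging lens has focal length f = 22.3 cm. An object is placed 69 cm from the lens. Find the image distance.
1/di = 1/f − 1/do → di = 32.95 cm (real image)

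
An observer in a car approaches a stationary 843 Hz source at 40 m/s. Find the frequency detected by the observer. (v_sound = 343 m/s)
f_obs = f·(v + v_o)/v = 941.3 Hz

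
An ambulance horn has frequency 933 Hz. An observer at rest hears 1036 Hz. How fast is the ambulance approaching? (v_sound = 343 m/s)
v_s = v·(1 − f/f_obs) = 34.1 m/s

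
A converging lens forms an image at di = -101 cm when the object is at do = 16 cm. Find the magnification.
M = −di/do = 6.312 (upright image)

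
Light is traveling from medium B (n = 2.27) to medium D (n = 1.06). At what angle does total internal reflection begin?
θc = arcsin(n₂/n₁) = 27.84°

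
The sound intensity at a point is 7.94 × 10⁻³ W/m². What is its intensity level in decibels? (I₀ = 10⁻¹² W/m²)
β = 10·log₁₀(I/I₀) = 99 dB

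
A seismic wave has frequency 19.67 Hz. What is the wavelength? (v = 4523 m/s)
λ = v/f = 229.9 m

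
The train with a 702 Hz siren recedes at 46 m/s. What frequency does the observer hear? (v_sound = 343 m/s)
f_obs = f·v/(v + v_s) = 619 Hz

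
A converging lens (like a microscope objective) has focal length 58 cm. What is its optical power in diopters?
P = 1/f = 1.724 D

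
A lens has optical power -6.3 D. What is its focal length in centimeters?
f = 1/P = -15.87 cm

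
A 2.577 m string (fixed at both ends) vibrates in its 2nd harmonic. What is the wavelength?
λₙ = 2L/n = 2.577 m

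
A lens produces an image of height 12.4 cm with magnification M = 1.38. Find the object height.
ho = |hi|/|M| = 8.986 cm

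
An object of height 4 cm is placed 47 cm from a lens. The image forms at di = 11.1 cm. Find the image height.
hi = (-di/do) × ho = -0.9447 cm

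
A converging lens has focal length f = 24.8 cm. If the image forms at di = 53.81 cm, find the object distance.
1/do = 1/f − 1/di → do = 46 cm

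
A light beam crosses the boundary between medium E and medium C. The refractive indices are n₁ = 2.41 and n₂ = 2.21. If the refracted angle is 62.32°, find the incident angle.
sin θ₁ = (n₂/n₁)·sin θ₂ → θ₁ = 54.3°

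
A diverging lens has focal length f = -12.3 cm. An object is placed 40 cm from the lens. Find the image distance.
1/di = 1/f − 1/do → di = -9.407 cm (virtual image)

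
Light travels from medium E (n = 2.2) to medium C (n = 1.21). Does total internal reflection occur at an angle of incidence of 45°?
θc = arcsin(n₂/n₁) = 33.37°; 45° > θc, so yes — total internal reflection.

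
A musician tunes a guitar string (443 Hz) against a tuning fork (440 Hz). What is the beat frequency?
3 Hz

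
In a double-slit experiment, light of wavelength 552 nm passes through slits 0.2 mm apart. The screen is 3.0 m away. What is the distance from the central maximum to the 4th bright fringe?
y = mλL/d = 33.12 mm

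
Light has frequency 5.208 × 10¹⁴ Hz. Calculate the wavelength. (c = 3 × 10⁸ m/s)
λ = c/f = 576 nm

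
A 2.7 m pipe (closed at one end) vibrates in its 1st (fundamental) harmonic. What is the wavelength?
λₙ = 4L/n = 10.8 m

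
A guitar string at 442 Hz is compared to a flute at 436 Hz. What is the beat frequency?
6 Hz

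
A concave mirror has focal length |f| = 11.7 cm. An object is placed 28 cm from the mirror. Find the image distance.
f = +11.7 cm (concave); 1/di = 1/f − 1/do → di = 20.1 cm (real image, in front of mirror)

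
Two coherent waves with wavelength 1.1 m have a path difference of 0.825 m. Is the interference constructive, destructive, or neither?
neither (partial) — path difference = 0.75λ, neither a whole number of wavelengths nor an odd multiple of λ/2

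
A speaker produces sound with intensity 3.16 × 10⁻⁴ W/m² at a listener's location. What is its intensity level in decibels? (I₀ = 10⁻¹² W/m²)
β = 10·log₁₀(I/I₀) = 85 dB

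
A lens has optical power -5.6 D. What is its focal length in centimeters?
f = 1/P = -17.86 cm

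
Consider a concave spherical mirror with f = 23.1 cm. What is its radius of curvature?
R = 2|f| = 46.2 cm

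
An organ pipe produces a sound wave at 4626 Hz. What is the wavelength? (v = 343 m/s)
λ = v/f = 0.07415 m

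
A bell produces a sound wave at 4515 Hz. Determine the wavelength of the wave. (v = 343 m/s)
λ = v/f = 0.07597 m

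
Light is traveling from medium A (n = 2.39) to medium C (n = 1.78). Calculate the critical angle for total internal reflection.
θc = arcsin(n₂/n₁) = 48.14°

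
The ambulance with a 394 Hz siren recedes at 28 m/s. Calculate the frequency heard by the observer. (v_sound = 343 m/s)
f_obs = f·v/(v + v_s) = 364.3 Hz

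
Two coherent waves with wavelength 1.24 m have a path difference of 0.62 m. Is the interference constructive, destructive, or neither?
destructive — path difference = 0.5λ, an odd multiple of λ/2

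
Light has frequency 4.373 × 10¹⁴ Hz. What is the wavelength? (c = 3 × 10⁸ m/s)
λ = c/f = 686 nm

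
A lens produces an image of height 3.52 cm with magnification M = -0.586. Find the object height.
ho = |hi|/|M| = 6.007 cm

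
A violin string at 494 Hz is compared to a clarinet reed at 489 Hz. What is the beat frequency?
5 Hz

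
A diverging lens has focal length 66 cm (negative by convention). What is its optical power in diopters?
P = 1/f = -1.515 D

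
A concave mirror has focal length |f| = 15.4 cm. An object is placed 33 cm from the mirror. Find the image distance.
f = +15.4 cm (concave); 1/di = 1/f − 1/do → di = 28.88 cm (real image, in front of mirror)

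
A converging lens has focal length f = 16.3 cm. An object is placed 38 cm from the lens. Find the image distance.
1/di = 1/f − 1/do → di = 28.54 cm (real image)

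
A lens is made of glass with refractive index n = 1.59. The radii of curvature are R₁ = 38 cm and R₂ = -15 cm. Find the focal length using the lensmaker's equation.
1/f = (n − 1)(1/R₁ − 1/R₂) → f = 18.23 cm (converging lens)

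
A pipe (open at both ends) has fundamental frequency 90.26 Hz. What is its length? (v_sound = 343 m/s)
L = v/(2f₁) = 1.9 m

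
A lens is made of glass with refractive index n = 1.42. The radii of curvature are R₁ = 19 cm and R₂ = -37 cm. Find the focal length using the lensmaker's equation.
1/f = (n − 1)(1/R₁ − 1/R₂) → f = 29.89 cm (converging lens)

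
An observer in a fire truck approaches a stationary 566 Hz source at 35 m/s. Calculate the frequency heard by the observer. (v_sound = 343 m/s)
f_obs = f·(v + v_o)/v = 623.8 Hz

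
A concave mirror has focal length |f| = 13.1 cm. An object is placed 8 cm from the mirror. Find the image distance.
f = +13.1 cm (concave); 1/di = 1/f − 1/do → di = -20.55 cm (virtual image, behind mirror)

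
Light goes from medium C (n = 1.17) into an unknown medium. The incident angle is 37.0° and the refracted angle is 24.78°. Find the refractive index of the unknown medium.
n₂ = n₁·sin θ₁ / sin θ₂ = 1.68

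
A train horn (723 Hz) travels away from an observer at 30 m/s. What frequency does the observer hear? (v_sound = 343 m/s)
f_obs = f·v/(v + v_s) = 664.8 Hz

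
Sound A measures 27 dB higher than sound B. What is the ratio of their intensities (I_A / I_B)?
I_A/I_B = 10^(Δβ/10) = 501.2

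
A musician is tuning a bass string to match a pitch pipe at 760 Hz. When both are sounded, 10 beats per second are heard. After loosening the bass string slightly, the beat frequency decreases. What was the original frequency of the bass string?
770 Hz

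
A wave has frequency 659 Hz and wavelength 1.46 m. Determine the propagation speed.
v = fλ = 962.1 m/s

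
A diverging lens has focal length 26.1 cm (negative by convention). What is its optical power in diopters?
P = 1/f = -3.831 D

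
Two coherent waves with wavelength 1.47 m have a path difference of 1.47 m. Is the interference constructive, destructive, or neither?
constructive — path difference = 1λ, a whole number of wavelengths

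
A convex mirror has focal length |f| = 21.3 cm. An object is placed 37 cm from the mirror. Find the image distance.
f = −21.3 cm (convex); 1/di = 1/f − 1/do → di = -13.52 cm (virtual image, behind mirror)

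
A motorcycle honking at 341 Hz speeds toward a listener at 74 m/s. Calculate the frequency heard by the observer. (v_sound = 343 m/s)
f_obs = f·v/(v − v_s) = 434.8 Hz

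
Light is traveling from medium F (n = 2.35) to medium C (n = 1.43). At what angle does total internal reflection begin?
θc = arcsin(n₂/n₁) = 37.48°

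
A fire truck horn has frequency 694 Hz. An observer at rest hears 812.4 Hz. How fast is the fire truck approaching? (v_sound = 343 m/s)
v_s = v·(1 − f/f_obs) = 49.99 m/s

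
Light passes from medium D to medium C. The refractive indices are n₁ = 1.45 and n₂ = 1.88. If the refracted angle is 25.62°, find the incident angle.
sin θ₁ = (n₂/n₁)·sin θ₂ → θ₁ = 34.1°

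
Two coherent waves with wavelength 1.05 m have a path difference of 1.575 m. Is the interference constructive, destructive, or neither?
destructive — path difference = 1.5λ, an odd multiple of λ/2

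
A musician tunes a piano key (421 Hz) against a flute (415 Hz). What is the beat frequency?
6 Hz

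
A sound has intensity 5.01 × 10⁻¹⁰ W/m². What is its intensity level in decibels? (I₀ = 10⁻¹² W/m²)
β = 10·log₁₀(I/I₀) = 27 dB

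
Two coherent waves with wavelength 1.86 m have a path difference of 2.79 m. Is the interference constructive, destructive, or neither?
destructive — path difference = 1.5λ, an odd multiple of λ/2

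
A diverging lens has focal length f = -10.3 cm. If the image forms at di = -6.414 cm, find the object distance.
1/do = 1/f − 1/di → do = 17 cm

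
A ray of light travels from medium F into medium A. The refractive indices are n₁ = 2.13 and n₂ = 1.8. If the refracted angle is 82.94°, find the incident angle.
sin θ₁ = (n₂/n₁)·sin θ₂ → θ₁ = 57°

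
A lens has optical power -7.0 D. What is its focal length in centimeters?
f = 1/P = -14.29 cm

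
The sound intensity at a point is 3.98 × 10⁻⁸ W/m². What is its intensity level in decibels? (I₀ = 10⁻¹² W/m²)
β = 10·log₁₀(I/I₀) = 46 dB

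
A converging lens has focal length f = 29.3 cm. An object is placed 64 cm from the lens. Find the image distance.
1/di = 1/f − 1/do → di = 54.04 cm (real image)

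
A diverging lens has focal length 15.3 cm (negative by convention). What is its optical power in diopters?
P = 1/f = -6.536 D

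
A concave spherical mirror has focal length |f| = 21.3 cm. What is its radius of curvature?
R = 2|f| = 42.6 cm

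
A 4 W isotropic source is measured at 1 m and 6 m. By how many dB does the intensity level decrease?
Δβ = 20·log₁₀(r₂/r₁) = 15.56 dB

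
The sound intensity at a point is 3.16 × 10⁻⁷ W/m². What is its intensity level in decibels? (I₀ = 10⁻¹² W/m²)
β = 10·log₁₀(I/I₀) = 55 dB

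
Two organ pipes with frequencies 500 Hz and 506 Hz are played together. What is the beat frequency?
6 Hz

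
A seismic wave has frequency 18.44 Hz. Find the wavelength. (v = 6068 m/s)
λ = v/f = 329.1 m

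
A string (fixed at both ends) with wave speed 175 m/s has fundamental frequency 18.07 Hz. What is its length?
L = v/(2f₁) = 4.842 m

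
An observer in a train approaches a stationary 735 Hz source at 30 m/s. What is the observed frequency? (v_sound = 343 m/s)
f_obs = f·(v + v_o)/v = 799.3 Hz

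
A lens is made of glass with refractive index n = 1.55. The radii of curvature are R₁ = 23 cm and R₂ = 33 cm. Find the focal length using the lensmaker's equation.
1/f = (n − 1)(1/R₁ − 1/R₂) → f = 138 cm (converging lens)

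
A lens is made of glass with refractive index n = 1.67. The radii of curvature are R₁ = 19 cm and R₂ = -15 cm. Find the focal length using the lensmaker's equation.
1/f = (n − 1)(1/R₁ − 1/R₂) → f = 12.51 cm (converging lens)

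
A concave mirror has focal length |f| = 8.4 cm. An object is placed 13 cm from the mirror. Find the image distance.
f = +8.4 cm (concave); 1/di = 1/f − 1/do → di = 23.74 cm (real image, in front of mirror)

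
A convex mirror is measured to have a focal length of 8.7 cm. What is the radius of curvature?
R = 2|f| = 17.4 cm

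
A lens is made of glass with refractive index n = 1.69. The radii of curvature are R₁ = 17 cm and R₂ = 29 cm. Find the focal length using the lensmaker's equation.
1/f = (n − 1)(1/R₁ − 1/R₂) → f = 59.54 cm (converging lens)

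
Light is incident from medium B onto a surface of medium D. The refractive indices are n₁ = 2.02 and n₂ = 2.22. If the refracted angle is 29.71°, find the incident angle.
sin θ₁ = (n₂/n₁)·sin θ₂ → θ₁ = 33°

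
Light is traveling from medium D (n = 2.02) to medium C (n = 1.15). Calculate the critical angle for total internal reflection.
θc = arcsin(n₂/n₁) = 34.7°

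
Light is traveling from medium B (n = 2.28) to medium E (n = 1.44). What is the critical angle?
θc = arcsin(n₂/n₁) = 39.17°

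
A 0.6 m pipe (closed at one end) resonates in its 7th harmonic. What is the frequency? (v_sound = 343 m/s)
fₙ = nv/(4L) = 1000 Hz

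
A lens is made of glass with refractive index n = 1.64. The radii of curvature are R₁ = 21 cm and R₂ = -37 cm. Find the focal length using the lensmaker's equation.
1/f = (n − 1)(1/R₁ − 1/R₂) → f = 20.93 cm (converging lens)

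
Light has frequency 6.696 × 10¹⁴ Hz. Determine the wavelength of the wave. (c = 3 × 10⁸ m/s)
λ = c/f = 448 nm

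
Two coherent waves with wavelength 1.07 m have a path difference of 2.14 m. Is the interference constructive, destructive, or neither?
constructive — path difference = 2λ, a whole number of wavelengths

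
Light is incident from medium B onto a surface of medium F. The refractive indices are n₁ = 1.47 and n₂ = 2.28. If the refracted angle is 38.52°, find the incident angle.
sin θ₁ = (n₂/n₁)·sin θ₂ → θ₁ = 75.01°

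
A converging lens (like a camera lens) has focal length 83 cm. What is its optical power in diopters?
P = 1/f = 1.205 D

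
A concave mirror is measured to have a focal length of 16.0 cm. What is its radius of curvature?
R = 2|f| = 32 cm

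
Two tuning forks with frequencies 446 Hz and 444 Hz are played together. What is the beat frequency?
2 Hz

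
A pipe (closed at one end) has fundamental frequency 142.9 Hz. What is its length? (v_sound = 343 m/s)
L = v/(4f₁) = 0.6001 m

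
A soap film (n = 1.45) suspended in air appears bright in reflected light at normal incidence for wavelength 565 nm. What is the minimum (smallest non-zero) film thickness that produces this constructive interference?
2nt = (m − ½)λ with m = 1 → t = (m − ½)λ/(2n) = 97.41 nm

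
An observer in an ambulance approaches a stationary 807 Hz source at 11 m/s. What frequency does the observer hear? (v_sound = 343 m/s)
f_obs = f·(v + v_o)/v = 832.9 Hz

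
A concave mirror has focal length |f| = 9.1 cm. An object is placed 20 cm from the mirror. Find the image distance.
f = +9.1 cm (concave); 1/di = 1/f − 1/do → di = 16.7 cm (real image, in front of mirror)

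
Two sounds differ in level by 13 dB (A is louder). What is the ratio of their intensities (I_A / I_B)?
I_A/I_B = 10^(Δβ/10) = 19.95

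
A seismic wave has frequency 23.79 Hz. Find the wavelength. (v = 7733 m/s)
λ = v/f = 325.1 m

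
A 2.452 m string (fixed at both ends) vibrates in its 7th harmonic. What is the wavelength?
λₙ = 2L/n = 0.7006 m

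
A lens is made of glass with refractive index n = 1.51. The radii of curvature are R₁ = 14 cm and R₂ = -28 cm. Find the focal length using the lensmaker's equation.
1/f = (n − 1)(1/R₁ − 1/R₂) → f = 18.3 cm (converging lens)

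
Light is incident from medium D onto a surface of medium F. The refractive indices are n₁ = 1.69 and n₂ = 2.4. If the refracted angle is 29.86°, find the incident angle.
sin θ₁ = (n₂/n₁)·sin θ₂ → θ₁ = 45°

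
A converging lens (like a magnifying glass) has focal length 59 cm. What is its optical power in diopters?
P = 1/f = 1.695 D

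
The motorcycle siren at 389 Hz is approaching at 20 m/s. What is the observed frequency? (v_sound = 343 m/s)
f_obs = f·v/(v − v_s) = 413.1 Hz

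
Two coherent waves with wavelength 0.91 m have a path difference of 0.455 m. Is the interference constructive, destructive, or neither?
destructive — path difference = 0.5λ, an odd multiple of λ/2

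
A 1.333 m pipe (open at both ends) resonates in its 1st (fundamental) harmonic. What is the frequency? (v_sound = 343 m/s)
fₙ = nv/(2L) = 128.7 Hz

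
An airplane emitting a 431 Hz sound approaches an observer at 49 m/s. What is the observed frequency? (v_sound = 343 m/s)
f_obs = f·v/(v − v_s) = 502.8 Hz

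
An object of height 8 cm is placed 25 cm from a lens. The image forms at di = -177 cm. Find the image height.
hi = (-di/do) × ho = 56.64 cm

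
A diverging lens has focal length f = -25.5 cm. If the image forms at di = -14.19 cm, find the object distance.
1/do = 1/f − 1/di → do = 31.99 cm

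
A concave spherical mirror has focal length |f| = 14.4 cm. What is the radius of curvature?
R = 2|f| = 28.8 cm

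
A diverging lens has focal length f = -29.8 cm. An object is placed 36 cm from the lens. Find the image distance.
1/di = 1/f − 1/do → di = -16.3 cm (virtual image)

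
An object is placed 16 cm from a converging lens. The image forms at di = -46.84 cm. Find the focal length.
1/f = 1/do + 1/di → f = 24.3 cm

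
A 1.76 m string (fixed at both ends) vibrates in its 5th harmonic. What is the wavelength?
λₙ = 2L/n = 0.704 m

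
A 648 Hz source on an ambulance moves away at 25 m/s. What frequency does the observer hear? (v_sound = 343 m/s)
f_obs = f·v/(v + v_s) = 604 Hz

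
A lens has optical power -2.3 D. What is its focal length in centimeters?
f = 1/P = -43.48 cm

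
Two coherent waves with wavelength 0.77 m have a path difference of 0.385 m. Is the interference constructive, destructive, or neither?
destructive — path difference = 0.5λ, an odd multiple of λ/2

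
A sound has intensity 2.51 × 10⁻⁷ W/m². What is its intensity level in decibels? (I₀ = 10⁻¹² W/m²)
β = 10·log₁₀(I/I₀) = 54 dB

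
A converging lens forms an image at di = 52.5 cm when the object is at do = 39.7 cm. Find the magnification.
M = −di/do = -1.322 (inverted image)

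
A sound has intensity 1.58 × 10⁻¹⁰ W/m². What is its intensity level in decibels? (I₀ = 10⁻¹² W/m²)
β = 10·log₁₀(I/I₀) = 21.99 dB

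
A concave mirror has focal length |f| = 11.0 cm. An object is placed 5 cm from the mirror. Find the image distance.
f = +11.0 cm (concave); 1/di = 1/f − 1/do → di = -9.167 cm (virtual image, behind mirror)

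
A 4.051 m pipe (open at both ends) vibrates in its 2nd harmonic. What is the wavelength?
λₙ = 2L/n = 4.051 m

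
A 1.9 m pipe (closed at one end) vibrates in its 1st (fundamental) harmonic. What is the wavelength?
λₙ = 4L/n = 7.6 m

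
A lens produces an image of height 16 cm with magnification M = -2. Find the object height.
ho = |hi|/|M| = 8 cm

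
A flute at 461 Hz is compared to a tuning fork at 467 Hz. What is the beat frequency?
6 Hz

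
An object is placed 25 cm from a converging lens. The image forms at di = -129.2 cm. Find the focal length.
1/f = 1/do + 1/di → f = 31 cm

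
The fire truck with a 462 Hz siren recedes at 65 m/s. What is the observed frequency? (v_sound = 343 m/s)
f_obs = f·v/(v + v_s) = 388.4 Hz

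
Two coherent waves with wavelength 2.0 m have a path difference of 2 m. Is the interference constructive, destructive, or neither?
constructive — path difference = 1λ, a whole number of wavelengths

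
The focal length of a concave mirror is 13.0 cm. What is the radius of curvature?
R = 2|f| = 26 cm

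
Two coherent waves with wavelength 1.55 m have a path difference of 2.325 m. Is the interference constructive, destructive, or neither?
destructive — path difference = 1.5λ, an odd multiple of λ/2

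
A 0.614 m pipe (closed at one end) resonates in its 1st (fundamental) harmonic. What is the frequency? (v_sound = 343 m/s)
fₙ = nv/(4L) = 139.7 Hz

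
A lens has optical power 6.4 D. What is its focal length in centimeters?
f = 1/P = 15.62 cm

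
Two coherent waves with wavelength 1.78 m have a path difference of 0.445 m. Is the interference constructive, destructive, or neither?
neither (partial) — path difference = 0.25λ, neither a whole number of wavelengths nor an odd multiple of λ/2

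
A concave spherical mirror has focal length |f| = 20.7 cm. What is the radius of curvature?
R = 2|f| = 41.4 cm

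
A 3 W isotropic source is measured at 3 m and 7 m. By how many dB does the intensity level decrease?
Δβ = 20·log₁₀(r₂/r₁) = 7.36 dB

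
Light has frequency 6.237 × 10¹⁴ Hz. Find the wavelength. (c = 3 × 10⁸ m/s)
λ = c/f = 481 nm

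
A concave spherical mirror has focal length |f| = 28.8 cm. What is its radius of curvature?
R = 2|f| = 57.6 cm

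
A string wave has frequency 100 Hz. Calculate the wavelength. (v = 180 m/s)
λ = v/f = 1.8 m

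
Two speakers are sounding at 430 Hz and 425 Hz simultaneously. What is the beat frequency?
5 Hz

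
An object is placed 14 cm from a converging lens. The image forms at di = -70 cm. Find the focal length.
1/f = 1/do + 1/di → f = 17.5 cm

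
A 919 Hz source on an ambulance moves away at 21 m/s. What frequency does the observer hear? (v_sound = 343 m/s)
f_obs = f·v/(v + v_s) = 866 Hz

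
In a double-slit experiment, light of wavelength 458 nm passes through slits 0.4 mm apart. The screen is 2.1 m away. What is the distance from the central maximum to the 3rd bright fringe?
y = mλL/d = 7.214 mm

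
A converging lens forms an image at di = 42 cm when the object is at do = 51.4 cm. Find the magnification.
M = −di/do = -0.8171 (inverted image)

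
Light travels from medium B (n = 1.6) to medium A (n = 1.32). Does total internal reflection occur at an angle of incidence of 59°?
θc = arcsin(n₂/n₁) = 55.59°; 59° > θc, so yes — total internal reflection.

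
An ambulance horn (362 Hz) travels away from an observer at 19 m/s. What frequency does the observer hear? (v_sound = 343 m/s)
f_obs = f·v/(v + v_s) = 343 Hz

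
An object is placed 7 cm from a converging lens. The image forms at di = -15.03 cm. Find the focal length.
1/f = 1/do + 1/di → f = 13.1 cm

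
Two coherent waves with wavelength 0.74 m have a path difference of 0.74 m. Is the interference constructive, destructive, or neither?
constructive — path difference = 1λ, a whole number of wavelengths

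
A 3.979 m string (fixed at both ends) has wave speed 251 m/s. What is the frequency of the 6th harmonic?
fₙ = nv/(2L) = 189.2 Hz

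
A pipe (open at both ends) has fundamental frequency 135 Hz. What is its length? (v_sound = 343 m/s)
L = v/(2f₁) = 1.27 m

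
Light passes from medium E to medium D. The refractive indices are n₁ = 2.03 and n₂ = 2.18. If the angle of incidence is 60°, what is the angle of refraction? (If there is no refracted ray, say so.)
sin θ₂ = (n₁/n₂)·sin θ₁ = 0.8064 → θ₂ = 53.75°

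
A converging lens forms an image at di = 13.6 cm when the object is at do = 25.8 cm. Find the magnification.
M = −di/do = -0.5271 (inverted image)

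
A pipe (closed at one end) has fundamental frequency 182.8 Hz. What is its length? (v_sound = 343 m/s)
L = v/(4f₁) = 0.4691 m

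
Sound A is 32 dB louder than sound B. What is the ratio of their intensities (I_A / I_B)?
I_A/I_B = 10^(Δβ/10) = 1585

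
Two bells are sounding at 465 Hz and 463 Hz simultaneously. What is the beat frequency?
2 Hz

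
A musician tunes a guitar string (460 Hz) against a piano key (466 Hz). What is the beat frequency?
6 Hz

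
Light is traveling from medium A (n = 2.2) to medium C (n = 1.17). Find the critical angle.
θc = arcsin(n₂/n₁) = 32.13°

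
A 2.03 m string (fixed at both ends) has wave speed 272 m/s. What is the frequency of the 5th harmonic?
fₙ = nv/(2L) = 335 Hz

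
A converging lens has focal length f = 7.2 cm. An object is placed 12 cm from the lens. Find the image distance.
1/di = 1/f − 1/do → di = 18 cm (real image)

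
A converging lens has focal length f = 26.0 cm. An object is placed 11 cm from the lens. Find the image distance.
1/di = 1/f − 1/do → di = -19.07 cm (virtual image)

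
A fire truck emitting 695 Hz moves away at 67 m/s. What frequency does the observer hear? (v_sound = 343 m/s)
f_obs = f·v/(v + v_s) = 581.4 Hz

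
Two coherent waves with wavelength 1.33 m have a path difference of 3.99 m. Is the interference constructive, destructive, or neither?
constructive — path difference = 3λ, a whole number of wavelengths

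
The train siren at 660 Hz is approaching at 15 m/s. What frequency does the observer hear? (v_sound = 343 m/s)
f_obs = f·v/(v − v_s) = 690.2 Hz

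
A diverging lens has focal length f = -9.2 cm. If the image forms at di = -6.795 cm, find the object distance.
1/do = 1/f − 1/di → do = 25.99 cm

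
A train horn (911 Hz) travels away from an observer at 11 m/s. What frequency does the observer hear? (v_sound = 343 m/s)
f_obs = f·v/(v + v_s) = 882.7 Hz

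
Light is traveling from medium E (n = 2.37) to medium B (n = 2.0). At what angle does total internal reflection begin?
θc = arcsin(n₂/n₁) = 57.55°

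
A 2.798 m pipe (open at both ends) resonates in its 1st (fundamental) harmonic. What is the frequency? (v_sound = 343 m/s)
fₙ = nv/(2L) = 61.29 Hz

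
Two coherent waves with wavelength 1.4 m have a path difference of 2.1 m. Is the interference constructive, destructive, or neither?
destructive — path difference = 1.5λ, an odd multiple of λ/2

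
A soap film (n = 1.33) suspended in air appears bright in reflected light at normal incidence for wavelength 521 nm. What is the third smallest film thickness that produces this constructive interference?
2nt = (m − ½)λ with m = 3 → t = (m − ½)λ/(2n) = 489.7 nm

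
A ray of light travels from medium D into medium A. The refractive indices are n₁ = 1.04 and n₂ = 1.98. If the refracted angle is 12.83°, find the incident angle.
sin θ₁ = (n₂/n₁)·sin θ₂ → θ₁ = 25.01°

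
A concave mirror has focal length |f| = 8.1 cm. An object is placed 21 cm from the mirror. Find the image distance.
f = +8.1 cm (concave); 1/di = 1/f − 1/do → di = 13.19 cm (real image, in front of mirror)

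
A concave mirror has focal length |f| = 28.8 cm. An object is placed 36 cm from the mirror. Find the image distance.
f = +28.8 cm (concave); 1/di = 1/f − 1/do → di = 144 cm (real image, in front of mirror)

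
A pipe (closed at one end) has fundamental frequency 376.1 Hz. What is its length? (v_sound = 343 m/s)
L = v/(4f₁) = 0.228 m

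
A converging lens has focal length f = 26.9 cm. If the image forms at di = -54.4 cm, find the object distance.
1/do = 1/f − 1/di → do = 18 cm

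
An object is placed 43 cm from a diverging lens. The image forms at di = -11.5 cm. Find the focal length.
1/f = 1/do + 1/di → f = -15.7 cm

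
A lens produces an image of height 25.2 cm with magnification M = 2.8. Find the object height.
ho = |hi|/|M| = 9 cm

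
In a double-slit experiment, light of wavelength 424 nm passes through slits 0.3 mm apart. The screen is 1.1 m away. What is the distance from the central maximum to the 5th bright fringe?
y = mλL/d = 7.773 mm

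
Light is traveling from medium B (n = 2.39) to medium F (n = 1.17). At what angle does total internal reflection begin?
θc = arcsin(n₂/n₁) = 29.31°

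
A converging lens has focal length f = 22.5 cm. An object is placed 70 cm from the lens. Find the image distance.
1/di = 1/f − 1/do → di = 33.16 cm (real image)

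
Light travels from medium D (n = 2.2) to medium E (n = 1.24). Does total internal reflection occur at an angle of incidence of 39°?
θc = arcsin(n₂/n₁) = 34.31°; 39° > θc, so yes — total internal reflection.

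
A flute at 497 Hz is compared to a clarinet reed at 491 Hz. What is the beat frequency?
6 Hz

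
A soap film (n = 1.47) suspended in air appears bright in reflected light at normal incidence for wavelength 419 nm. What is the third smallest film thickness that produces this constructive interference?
2nt = (m − ½)λ with m = 3 → t = (m − ½)λ/(2n) = 356.3 nm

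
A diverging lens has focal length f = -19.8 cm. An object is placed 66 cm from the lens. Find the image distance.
1/di = 1/f − 1/do → di = -15.23 cm (virtual image)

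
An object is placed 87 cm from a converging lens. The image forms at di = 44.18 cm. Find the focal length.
1/f = 1/do + 1/di → f = 29.3 cm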